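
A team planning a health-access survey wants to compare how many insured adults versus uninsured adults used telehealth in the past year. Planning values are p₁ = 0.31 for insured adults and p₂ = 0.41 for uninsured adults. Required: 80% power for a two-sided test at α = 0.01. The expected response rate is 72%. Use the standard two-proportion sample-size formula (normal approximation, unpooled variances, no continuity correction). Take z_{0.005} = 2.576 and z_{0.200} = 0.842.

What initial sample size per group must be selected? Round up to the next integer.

n = 740 per group

n = (z_{α/2} + z_β)² · [p₁(1−p₁) + p₂(1−p₂)] / (p₁ − p₂)²
  = (2.576 + 0.842)² · (0.31·0.69 + 0.41·0.59) / (-0.10)²
  = (3.418)² · (0.2139 + 0.2419) / 0.0100
  = 11.6827 · 0.4558 / 0.0100
  = 532.50
Adjust for 72% response: 532.50 / 0.72 = 739.58.
Round up → n = 740 per group.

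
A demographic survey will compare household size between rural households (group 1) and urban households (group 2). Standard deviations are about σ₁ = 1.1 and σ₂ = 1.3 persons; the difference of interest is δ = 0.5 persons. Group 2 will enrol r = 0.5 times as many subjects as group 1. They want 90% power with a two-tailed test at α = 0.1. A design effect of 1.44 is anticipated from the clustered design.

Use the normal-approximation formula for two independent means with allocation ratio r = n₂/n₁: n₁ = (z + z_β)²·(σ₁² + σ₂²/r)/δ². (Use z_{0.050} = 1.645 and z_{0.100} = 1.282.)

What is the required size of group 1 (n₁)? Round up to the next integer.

n₁ = (z_{α/2} + z_β)² · (σ₁² + σ₂²/r) / δ²
   = (1.645 + 1.282)² · (1.1² + 1.3²/0.5) / 0.5²
   = 8.5673 · (1.21 + 3.38) / 0.25
   = 8.5673 · 4.59 / 0.25
   = 157.30
Design effect: 1.44 × 157.30 = 226.51.
Round up → n₁ = 227; n₂ = r·n₁ = 0.5 × 227 = 114.

n₁ = 227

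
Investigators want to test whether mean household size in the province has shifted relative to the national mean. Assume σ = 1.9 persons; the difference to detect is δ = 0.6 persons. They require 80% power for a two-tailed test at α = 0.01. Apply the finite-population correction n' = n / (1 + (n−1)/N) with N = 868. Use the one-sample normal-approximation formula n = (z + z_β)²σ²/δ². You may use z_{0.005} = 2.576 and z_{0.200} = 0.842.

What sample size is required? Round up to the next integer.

n = 104

n = (z_{α/2} + z_β)² · σ² / δ²
  = (2.576 + 0.842)² · 1.9² / 0.6²
  = 11.6827 · 3.61 / 0.36
  = 117.15
Finite-population correction (N = 868): 117.15 / (1 + (117.15 − 1)/868) = 103.33.
Round up → n = 104.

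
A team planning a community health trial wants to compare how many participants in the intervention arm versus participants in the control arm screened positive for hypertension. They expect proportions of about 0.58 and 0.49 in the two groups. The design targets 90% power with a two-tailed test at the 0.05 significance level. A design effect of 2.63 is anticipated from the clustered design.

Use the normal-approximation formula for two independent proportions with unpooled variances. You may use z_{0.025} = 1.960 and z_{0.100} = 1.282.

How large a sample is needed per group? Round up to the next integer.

n = 1685 per group

n = (z_{α/2} + z_β)² · [p₁(1−p₁) + p₂(1−p₂)] / (p₁ − p₂)²
  = (1.960 + 1.282)² · (0.58·0.42 + 0.49·0.51) / (0.09)²
  = (3.242)² · (0.2436 + 0.2499) / 0.0081
  = 10.5106 · 0.4935 / 0.0081
  = 640.37
Design effect: 2.63 × 640.37 = 1684.16.
Round up → n = 1685 per group.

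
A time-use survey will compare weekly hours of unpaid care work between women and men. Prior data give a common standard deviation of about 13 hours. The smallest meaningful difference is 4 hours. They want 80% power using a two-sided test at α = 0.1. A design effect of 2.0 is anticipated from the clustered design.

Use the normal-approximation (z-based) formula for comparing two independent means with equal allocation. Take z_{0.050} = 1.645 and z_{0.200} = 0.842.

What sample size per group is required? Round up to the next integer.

n = (z_{α/2} + z_β)² · (σ₁² + σ₂²) / δ²
  = (1.645 + 0.842)² · (2·13² = 338) / 4²
  = 6.1852 · 338 / 16
  = 130.66
Design effect: 2.0 × 130.66 = 261.32.
Round up → n = 262 per group.

n = 262 per group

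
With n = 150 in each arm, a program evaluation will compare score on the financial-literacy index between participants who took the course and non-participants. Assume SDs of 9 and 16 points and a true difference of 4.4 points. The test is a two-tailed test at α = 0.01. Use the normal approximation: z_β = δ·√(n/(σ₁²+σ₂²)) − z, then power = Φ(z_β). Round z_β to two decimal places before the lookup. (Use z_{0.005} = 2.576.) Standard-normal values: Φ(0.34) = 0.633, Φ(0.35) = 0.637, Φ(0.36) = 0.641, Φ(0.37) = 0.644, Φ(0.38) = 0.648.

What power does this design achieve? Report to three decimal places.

z_β = δ·√(n/(σ₁²+σ₂²)) − z_{α/2}
    = 4.4 · √(150/337) − 2.576
    = 4.4 · 0.66716 − 2.576
    = 2.9355 − 2.576 = 0.3595 → 0.36
Power = Φ(0.36) = 0.641.

Power ≈ 0.641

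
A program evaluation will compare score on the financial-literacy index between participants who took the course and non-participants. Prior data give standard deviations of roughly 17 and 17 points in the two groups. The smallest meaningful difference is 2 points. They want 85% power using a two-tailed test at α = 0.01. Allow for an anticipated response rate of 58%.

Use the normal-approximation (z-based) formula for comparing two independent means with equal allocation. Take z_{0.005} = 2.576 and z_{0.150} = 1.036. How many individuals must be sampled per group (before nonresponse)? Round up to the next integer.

n = 3251 per group

n = (z_{α/2} + z_β)² · (σ₁² + σ₂²) / δ²
  = (2.576 + 1.036)² · (17² + 17² = 578) / 2²
  = 13.0465 · 578 / 4
  = 1885.23
Adjust for 58% response: 1885.23 / 0.58 = 3250.39.
Round up → n = 3251 per group.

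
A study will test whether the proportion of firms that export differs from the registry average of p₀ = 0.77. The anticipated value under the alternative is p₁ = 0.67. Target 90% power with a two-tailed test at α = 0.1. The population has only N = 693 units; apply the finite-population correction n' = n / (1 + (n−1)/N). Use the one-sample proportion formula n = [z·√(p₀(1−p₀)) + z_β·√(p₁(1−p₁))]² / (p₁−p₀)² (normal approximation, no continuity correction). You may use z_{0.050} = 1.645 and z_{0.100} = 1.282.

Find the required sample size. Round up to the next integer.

n = 136

n = [z_{α/2}·√(p₀q₀) + z_β·√(p₁q₁)]² / (p₁ − p₀)²
  = [1.645·√(0.77·0.23) + 1.282·√(0.67·0.33)]² / (-0.10)²
  = [1.645·0.4208 + 1.282·0.4702]² / 0.0100
  = [1.2951]² / 0.0100
  = 167.72
Finite-population correction (N = 693): 167.72 / (1 + (167.72 − 1)/693) = 135.20.
Round up → n = 136.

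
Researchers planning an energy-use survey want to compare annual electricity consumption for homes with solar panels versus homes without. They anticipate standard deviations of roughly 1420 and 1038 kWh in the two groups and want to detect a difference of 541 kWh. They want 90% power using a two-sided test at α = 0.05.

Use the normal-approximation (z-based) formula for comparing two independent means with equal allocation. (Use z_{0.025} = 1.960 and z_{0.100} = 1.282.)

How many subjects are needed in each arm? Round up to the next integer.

n = (z_{α/2} + z_β)² · (σ₁² + σ₂²) / δ²
  = (1.960 + 1.282)² · (1420² + 1038² = 3093844) / 541²
  = 10.5106 · 3093844 / 292681
  = 111.10
Round up → n = 112 per group.

n = 112 per group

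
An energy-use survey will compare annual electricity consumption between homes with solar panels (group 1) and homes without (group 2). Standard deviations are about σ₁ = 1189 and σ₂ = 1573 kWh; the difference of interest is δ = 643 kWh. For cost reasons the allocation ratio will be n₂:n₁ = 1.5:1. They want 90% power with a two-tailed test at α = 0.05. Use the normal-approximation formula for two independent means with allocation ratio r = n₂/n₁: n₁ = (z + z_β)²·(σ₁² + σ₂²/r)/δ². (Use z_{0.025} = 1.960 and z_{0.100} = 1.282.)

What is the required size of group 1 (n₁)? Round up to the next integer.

n₁ = (z_{α/2} + z_β)² · (σ₁² + σ₂²/r) / δ²
   = (1.960 + 1.282)² · (1189² + 1573²/1.5) / 643²
   = 10.5106 · (1413721 + 1649552.7) / 413449
   = 10.5106 · 3063273.7 / 413449
   = 77.87
Round up → n₁ = 78; n₂ = r·n₁ = 1.5 × 78 = 117.

n₁ = 78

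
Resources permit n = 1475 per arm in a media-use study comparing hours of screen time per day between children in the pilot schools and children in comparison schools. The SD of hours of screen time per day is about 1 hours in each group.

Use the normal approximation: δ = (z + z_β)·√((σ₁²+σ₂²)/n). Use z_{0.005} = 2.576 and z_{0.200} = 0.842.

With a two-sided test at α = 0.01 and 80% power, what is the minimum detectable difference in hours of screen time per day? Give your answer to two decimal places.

Minimum detectable difference ≈ 0.13 hours

δ = (z_{α/2} + z_β) · √((σ₁²+σ₂²)/n)
  = (2.576 + 0.842) · √(2/1475)
  = 3.418 · √0.00136
  = 3.418 · 0.0368
  = 0.1259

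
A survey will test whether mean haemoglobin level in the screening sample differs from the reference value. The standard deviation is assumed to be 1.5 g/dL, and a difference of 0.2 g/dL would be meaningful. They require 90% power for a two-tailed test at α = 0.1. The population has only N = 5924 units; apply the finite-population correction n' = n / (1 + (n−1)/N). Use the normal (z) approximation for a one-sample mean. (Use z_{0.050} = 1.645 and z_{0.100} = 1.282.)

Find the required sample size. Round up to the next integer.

n = (z_{α/2} + z_β)² · σ² / δ²
  = (1.645 + 1.282)² · 1.5² / 0.2²
  = 8.5673 · 2.25 / 0.04
  = 481.91
Finite-population correction (N = 5924): 481.91 / (1 + (481.91 − 1)/5924) = 445.73.
Round up → n = 446.

n = 446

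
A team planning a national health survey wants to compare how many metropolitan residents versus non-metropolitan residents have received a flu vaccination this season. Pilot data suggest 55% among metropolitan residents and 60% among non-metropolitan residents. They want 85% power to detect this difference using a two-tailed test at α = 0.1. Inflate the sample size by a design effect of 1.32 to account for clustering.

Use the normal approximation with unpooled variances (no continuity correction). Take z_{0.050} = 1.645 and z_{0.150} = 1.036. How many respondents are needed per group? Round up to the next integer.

n = (z_{α/2} + z_β)² · [p₁(1−p₁) + p₂(1−p₂)] / (p₁ − p₂)²
  = (1.645 + 1.036)² · (0.55·0.45 + 0.60·0.40) / (-0.05)²
  = (2.681)² · (0.2475 + 0.2400) / 0.0025
  = 7.1878 · 0.4875 / 0.0025
  = 1401.61
Design effect: 1.32 × 1401.61 = 1850.13.
Round up → n = 1851 per group.

n = 1851 per group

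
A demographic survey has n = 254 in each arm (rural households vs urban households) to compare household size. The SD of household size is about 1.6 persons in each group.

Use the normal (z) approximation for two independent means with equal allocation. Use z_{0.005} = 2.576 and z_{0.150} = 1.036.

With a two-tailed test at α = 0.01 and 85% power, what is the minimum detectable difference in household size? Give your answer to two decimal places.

δ = (z_{α/2} + z_β) · √((σ₁²+σ₂²)/n)
  = (2.576 + 1.036) · √(5.12/254)
  = 3.612 · √0.02016
  = 3.612 · 0.1420
  = 0.5128

Minimum detectable difference ≈ 0.51 persons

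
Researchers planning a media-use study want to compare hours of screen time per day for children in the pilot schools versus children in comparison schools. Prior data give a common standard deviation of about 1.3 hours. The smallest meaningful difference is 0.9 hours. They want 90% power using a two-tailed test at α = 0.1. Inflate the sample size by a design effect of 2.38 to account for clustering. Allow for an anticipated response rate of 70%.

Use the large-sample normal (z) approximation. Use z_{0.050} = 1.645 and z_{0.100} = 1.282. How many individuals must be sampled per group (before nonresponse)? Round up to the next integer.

n = 122 per group

n = (z_{α/2} + z_β)² · (σ₁² + σ₂²) / δ²
  = (1.645 + 1.282)² · (2·1.3² = 3.38) / 0.9²
  = 8.5673 · 3.38 / 0.81
  = 35.75
Design effect: 2.38 × 35.75 = 85.09.
Adjust for 70% response: 85.09 / 0.70 = 121.55.
Round up → n = 122 per group.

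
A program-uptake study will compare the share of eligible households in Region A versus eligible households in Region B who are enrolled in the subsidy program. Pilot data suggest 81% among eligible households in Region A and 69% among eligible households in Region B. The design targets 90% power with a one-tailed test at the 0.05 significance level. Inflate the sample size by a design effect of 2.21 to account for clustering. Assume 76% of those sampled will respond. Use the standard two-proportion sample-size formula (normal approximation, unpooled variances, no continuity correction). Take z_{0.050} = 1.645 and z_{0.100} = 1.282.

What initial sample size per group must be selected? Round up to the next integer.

n = 637 per group

n = (z_α + z_β)² · [p₁(1−p₁) + p₂(1−p₂)] / (p₁ − p₂)²
  = (1.645 + 1.282)² · (0.81·0.19 + 0.69·0.31) / (0.12)²
  = (2.927)² · (0.1539 + 0.2139) / 0.0144
  = 8.5673 · 0.3678 / 0.0144
  = 218.82
Design effect: 2.21 × 218.82 = 483.60.
Adjust for 76% response: 483.60 / 0.76 = 636.32.
Round up → n = 637 per group.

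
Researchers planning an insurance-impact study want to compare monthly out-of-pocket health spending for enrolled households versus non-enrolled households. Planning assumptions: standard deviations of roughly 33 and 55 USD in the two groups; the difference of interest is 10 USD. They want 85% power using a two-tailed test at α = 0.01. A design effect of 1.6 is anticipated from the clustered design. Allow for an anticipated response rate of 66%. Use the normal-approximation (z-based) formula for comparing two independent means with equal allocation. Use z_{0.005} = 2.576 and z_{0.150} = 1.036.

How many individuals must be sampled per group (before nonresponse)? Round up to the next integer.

n = 1302 per group

n = (z_{α/2} + z_β)² · (σ₁² + σ₂²) / δ²
  = (2.576 + 1.036)² · (33² + 55² = 4114) / 10²
  = 13.0465 · 4114 / 100
  = 536.73
Design effect: 1.6 × 536.73 = 858.78.
Adjust for 66% response: 858.78 / 0.66 = 1301.18.
Round up → n = 1302 per group.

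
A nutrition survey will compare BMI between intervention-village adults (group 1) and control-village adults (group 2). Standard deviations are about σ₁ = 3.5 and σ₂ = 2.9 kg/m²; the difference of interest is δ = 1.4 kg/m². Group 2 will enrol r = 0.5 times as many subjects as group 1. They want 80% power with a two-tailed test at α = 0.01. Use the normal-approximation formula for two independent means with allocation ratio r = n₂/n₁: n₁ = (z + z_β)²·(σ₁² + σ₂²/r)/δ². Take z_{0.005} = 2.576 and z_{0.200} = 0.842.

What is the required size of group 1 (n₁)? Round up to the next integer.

n₁ = 174

n₁ = (z_{α/2} + z_β)² · (σ₁² + σ₂²/r) / δ²
   = (2.576 + 0.842)² · (3.5² + 2.9²/0.5) / 1.4²
   = 11.6827 · (12.25 + 16.82) / 1.96
   = 11.6827 · 29.07 / 1.96
   = 173.27
Round up → n₁ = 174; n₂ = r·n₁ = 0.5 × 174 = 87.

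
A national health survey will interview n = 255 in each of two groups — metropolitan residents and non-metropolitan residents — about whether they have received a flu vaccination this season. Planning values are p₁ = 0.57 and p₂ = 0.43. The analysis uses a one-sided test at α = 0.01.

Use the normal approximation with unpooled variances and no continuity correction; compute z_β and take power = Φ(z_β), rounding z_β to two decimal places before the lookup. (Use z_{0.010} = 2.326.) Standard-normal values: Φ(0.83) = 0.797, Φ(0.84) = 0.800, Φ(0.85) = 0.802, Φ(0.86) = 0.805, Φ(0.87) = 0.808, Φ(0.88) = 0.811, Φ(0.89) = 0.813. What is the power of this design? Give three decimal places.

z_β = |p₁−p₂|·√(n/[p₁q₁+p₂q₂]) − z_α
    = 0.14 · √(255/0.4902) − 2.326
    = 0.14 · 22.8078 − 2.326
    = 3.1931 − 2.326 = 0.8671 → 0.87
Power = Φ(0.87) = 0.808.

Power ≈ 0.808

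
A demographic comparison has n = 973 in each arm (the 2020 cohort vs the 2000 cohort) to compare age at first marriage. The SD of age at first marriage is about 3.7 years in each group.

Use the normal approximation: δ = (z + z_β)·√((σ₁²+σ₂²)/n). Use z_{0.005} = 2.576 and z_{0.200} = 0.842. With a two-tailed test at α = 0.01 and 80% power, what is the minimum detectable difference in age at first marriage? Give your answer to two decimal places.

Minimum detectable difference ≈ 0.57 years

δ = (z_{α/2} + z_β) · √((σ₁²+σ₂²)/n)
  = (2.576 + 0.842) · √(27.38/973)
  = 3.418 · √0.02814
  = 3.418 · 0.1677
  = 0.5734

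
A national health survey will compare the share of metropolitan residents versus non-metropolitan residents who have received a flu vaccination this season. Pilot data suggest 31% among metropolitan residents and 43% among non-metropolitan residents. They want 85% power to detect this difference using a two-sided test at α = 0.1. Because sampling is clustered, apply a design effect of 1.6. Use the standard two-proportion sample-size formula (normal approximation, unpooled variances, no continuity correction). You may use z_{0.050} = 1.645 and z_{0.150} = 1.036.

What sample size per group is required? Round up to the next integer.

n = (z_{α/2} + z_β)² · [p₁(1−p₁) + p₂(1−p₂)] / (p₁ − p₂)²
  = (1.645 + 1.036)² · (0.31·0.69 + 0.43·0.57) / (-0.12)²
  = (2.681)² · (0.2139 + 0.2451) / 0.0144
  = 7.1878 · 0.4590 / 0.0144
  = 229.11
Design effect: 1.6 × 229.11 = 366.58.
Round up → n = 367 per group.

n = 367 per group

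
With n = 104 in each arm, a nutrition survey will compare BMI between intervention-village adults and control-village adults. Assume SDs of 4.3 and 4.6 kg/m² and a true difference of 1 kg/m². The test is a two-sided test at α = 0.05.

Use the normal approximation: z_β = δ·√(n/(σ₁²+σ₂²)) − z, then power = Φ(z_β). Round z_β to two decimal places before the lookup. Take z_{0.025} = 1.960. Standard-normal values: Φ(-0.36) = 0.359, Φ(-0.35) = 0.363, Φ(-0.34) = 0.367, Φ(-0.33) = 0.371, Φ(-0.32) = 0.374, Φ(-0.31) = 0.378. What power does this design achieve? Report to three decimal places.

z_β = δ·√(n/(σ₁²+σ₂²)) − z_{α/2}
    = 1 · √(104/39.65) − 1.960
    = 1 · 1.61955 − 1.960
    = 1.6196 − 1.960 = -0.3404 → -0.34
Power = Φ(-0.34) = 0.367.

Power ≈ 0.367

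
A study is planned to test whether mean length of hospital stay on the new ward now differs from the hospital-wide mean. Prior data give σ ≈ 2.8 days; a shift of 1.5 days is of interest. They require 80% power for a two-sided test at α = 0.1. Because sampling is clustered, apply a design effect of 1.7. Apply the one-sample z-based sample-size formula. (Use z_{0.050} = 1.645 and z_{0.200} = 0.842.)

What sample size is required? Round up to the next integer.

n = 37

n = (z_{α/2} + z_β)² · σ² / δ²
  = (1.645 + 0.842)² · 2.8² / 1.5²
  = 6.1852 · 7.84 / 2.25
  = 21.55
Design effect: 1.7 × 21.55 = 36.64.
Round up → n = 37.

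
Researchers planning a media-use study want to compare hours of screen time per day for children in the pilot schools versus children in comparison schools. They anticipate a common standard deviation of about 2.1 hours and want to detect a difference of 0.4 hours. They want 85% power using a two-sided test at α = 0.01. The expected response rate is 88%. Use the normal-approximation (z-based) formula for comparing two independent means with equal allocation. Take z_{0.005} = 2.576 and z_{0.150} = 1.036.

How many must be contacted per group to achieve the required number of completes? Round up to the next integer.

n = (z_{α/2} + z_β)² · (σ₁² + σ₂²) / δ²
  = (2.576 + 1.036)² · (2·2.1² = 8.82) / 0.4²
  = 13.0465 · 8.82 / 0.16
  = 719.19
Adjust for 88% response: 719.19 / 0.88 = 817.26.
Round up → n = 818 per group.

n = 818 per group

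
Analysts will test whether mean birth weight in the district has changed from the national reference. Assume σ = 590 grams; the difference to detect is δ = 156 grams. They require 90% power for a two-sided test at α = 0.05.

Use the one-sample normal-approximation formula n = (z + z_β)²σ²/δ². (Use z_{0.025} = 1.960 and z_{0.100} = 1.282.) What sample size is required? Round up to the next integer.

n = (z_{α/2} + z_β)² · σ² / δ²
  = (1.960 + 1.282)² · 590² / 156²
  = 10.5106 · 348100 / 24336
  = 150.34
Round up → n = 151.

n = 151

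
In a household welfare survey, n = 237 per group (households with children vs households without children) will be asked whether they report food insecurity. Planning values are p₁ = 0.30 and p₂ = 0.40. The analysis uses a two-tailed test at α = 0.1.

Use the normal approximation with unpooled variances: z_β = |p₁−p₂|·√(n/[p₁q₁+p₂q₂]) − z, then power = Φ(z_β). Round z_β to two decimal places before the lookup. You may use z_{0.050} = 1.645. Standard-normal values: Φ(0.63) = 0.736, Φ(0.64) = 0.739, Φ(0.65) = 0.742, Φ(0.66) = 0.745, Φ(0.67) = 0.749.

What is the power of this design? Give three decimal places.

z_β = |p₁−p₂|·√(n/[p₁q₁+p₂q₂]) − z_{α/2}
    = 0.10 · √(237/0.4500) − 1.645
    = 0.10 · 22.9492 − 1.645
    = 2.2949 − 1.645 = 0.6499 → 0.65
Power = Φ(0.65) = 0.742.

Power ≈ 0.742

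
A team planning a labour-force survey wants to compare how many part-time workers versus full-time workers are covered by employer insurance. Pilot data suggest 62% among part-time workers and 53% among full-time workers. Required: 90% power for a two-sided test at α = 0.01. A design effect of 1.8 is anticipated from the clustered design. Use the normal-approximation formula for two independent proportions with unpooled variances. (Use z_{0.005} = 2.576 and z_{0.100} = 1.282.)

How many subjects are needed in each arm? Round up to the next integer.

n = (z_{α/2} + z_β)² · [p₁(1−p₁) + p₂(1−p₂)] / (p₁ − p₂)²
  = (2.576 + 1.282)² · (0.62·0.38 + 0.53·0.47) / (0.09)²
  = (3.858)² · (0.2356 + 0.2491) / 0.0081
  = 14.8842 · 0.4847 / 0.0081
  = 890.66
Design effect: 1.8 × 890.66 = 1603.19.
Round up → n = 1604 per group.

n = 1604 per group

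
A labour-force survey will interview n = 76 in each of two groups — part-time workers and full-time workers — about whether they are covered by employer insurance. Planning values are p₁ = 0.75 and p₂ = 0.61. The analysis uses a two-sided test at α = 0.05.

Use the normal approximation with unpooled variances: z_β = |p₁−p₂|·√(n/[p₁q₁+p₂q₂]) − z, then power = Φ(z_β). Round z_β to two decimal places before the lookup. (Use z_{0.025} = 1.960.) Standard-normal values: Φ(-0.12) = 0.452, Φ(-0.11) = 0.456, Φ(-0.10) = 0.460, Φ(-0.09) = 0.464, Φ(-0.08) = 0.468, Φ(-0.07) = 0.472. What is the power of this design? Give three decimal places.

Power ≈ 0.464

z_β = |p₁−p₂|·√(n/[p₁q₁+p₂q₂]) − z_{α/2}
    = 0.14 · √(76/0.4254) − 1.960
    = 0.14 · 13.3662 − 1.960
    = 1.8713 − 1.960 = -0.0887 → -0.09
Power = Φ(-0.09) = 0.464.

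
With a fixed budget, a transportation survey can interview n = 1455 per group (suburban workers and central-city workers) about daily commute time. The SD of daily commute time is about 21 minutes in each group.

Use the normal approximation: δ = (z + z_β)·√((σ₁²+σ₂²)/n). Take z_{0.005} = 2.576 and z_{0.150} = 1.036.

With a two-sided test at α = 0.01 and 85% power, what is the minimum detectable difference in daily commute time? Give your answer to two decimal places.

Minimum detectable difference ≈ 2.81 minutes

δ = (z_{α/2} + z_β) · √((σ₁²+σ₂²)/n)
  = (2.576 + 1.036) · √(882/1455)
  = 3.612 · √0.60619
  = 3.612 · 0.7786
  = 2.8122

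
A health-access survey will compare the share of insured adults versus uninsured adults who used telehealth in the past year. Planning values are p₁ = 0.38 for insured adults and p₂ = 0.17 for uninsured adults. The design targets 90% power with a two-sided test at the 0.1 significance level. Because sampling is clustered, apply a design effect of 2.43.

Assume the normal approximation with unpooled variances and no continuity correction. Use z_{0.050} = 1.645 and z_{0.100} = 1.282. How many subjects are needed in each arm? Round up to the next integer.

n = (z_{α/2} + z_β)² · [p₁(1−p₁) + p₂(1−p₂)] / (p₁ − p₂)²
  = (1.645 + 1.282)² · (0.38·0.62 + 0.17·0.83) / (0.21)²
  = (2.927)² · (0.2356 + 0.1411) / 0.0441
  = 8.5673 · 0.3767 / 0.0441
  = 73.18
Design effect: 2.43 × 73.18 = 177.83.
Round up → n = 178 per group.

n = 178 per group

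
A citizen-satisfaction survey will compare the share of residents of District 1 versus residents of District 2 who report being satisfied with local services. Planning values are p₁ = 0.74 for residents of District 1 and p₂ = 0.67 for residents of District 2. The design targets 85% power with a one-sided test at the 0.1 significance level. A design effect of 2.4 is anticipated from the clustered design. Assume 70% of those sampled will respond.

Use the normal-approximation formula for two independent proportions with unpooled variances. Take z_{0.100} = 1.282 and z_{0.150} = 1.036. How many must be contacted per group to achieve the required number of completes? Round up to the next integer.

n = (z_α + z_β)² · [p₁(1−p₁) + p₂(1−p₂)] / (p₁ − p₂)²
  = (1.282 + 1.036)² · (0.74·0.26 + 0.67·0.33) / (0.07)²
  = (2.318)² · (0.1924 + 0.2211) / 0.0049
  = 5.3731 · 0.4135 / 0.0049
  = 453.43
Design effect: 2.4 × 453.43 = 1088.22.
Adjust for 70% response: 1088.22 / 0.70 = 1554.60.
Round up → n = 1555 per group.

n = 1555 per group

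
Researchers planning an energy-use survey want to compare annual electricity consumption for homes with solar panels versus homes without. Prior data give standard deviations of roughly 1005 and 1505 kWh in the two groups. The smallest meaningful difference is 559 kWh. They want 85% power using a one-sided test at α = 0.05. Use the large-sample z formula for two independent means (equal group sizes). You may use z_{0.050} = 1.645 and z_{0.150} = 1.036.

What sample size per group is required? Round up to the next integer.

n = (z_α + z_β)² · (σ₁² + σ₂²) / δ²
  = (1.645 + 1.036)² · (1005² + 1505² = 3275050) / 559²
  = 7.1878 · 3275050 / 312481
  = 75.33
Round up → n = 76 per group.

n = 76 per group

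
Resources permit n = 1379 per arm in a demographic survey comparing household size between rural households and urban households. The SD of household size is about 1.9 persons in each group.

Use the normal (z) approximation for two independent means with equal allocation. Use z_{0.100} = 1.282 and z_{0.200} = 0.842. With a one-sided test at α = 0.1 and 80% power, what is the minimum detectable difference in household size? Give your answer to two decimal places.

δ = (z_α + z_β) · √((σ₁²+σ₂²)/n)
  = (1.282 + 0.842) · √(7.22/1379)
  = 2.124 · √0.00524
  = 2.124 · 0.0724
  = 0.1537

Minimum detectable difference ≈ 0.15 persons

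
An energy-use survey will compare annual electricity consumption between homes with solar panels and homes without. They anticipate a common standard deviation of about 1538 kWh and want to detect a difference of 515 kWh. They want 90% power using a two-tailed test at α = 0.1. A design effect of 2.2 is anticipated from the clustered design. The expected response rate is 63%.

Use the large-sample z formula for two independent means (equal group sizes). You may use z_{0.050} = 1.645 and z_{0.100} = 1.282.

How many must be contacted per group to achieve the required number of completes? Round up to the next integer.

n = (z_{α/2} + z_β)² · (σ₁² + σ₂²) / δ²
  = (1.645 + 1.282)² · (2·1538² = 4730888) / 515²
  = 8.5673 · 4730888 / 265225
  = 152.82
Design effect: 2.2 × 152.82 = 336.20.
Adjust for 63% response: 336.20 / 0.63 = 533.65.
Round up → n = 534 per group.

n = 534 per group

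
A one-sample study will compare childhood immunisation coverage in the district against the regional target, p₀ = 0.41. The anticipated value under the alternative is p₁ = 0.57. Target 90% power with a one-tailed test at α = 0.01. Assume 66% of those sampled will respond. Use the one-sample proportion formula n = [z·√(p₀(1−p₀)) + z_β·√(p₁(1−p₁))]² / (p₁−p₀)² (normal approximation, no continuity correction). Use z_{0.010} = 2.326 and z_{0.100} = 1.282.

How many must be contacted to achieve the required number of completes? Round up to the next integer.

n = [z_α·√(p₀q₀) + z_β·√(p₁q₁)]² / (p₁ − p₀)²
  = [2.326·√(0.41·0.59) + 1.282·√(0.57·0.43)]² / (0.16)²
  = [2.326·0.4918 + 1.282·0.4951]² / 0.0256
  = [1.7787]² / 0.0256
  = 123.58
Adjust for 66% response: 123.58 / 0.66 = 187.25.
Round up → n = 188.

n = 188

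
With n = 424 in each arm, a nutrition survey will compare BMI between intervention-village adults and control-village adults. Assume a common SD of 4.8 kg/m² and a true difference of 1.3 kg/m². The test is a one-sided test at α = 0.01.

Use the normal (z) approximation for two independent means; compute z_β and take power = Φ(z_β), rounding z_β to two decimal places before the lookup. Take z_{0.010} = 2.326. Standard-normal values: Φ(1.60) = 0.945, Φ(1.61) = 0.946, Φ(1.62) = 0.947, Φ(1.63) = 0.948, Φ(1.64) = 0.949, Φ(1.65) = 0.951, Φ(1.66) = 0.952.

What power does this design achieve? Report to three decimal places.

z_β = δ·√(n/(σ₁²+σ₂²)) − z_α
    = 1.3 · √(424/46.08) − 2.326
    = 1.3 · 3.03338 − 2.326
    = 3.9434 − 2.326 = 1.6174 → 1.62
Power = Φ(1.62) = 0.947.

Power ≈ 0.947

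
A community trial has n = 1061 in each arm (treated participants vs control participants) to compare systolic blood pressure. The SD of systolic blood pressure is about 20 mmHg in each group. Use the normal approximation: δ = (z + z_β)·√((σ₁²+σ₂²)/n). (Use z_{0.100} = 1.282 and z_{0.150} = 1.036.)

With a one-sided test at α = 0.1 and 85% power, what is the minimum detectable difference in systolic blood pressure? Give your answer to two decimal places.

Minimum detectable difference ≈ 2.01 mmHg

δ = (z_α + z_β) · √((σ₁²+σ₂²)/n)
  = (1.282 + 1.036) · √(800/1061)
  = 2.318 · √0.75401
  = 2.318 · 0.8683
  = 2.0128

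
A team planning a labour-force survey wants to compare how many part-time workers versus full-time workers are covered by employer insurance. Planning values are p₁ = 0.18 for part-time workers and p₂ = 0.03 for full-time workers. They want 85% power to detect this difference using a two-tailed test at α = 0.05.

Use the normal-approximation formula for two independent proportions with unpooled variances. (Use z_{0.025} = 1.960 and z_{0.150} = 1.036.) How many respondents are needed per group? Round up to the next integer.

n = (z_{α/2} + z_β)² · [p₁(1−p₁) + p₂(1−p₂)] / (p₁ − p₂)²
  = (1.960 + 1.036)² · (0.18·0.82 + 0.03·0.97) / (0.15)²
  = (2.996)² · (0.1476 + 0.0291) / 0.0225
  = 8.9760 · 0.1767 / 0.0225
  = 70.49
Round up → n = 71 per group.

n = 71 per group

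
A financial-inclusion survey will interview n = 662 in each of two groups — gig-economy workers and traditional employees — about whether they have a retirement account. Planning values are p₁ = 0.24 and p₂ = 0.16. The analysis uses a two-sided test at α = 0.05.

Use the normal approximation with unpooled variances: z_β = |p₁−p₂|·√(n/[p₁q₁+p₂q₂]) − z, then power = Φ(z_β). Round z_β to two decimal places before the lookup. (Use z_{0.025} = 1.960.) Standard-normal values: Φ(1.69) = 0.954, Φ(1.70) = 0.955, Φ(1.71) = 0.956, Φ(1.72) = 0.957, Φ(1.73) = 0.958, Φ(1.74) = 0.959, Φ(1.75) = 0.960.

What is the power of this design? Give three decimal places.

Power ≈ 0.955

z_β = |p₁−p₂|·√(n/[p₁q₁+p₂q₂]) − z_{α/2}
    = 0.08 · √(662/0.3168) − 1.960
    = 0.08 · 45.7127 − 1.960
    = 3.6570 − 1.960 = 1.6970 → 1.70
Power = Φ(1.70) = 0.955.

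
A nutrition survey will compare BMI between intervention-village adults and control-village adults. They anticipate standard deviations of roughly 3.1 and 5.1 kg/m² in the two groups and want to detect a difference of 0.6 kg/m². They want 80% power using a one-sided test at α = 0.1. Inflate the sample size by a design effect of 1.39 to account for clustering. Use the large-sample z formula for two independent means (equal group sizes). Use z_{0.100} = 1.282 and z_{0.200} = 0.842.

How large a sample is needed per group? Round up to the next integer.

n = 621 per group

n = (z_α + z_β)² · (σ₁² + σ₂²) / δ²
  = (1.282 + 0.842)² · (3.1² + 5.1² = 35.62) / 0.6²
  = 4.5114 · 35.62 / 0.36
  = 446.38
Design effect: 1.39 × 446.38 = 620.46.
Round up → n = 621 per group.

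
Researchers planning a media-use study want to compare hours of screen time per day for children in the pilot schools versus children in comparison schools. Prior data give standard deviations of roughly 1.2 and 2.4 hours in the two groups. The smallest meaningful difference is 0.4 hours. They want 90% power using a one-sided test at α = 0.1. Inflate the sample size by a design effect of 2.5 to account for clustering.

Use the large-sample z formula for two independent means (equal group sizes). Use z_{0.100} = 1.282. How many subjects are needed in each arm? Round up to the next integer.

n = 740 per group

n = (z_α + z_β)² · (σ₁² + σ₂²) / δ²
  = (1.282 + 1.282)² · (1.2² + 2.4² = 7.2) / 0.4²
  = 6.5741 · 7.2 / 0.16
  = 295.83
Design effect: 2.5 × 295.83 = 739.59.
Round up → n = 740 per group.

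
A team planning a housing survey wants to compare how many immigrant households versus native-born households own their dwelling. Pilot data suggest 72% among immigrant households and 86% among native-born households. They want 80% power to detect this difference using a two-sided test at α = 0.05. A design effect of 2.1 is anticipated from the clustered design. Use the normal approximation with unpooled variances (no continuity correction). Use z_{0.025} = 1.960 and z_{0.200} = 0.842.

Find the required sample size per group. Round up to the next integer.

n = 271 per group

n = (z_{α/2} + z_β)² · [p₁(1−p₁) + p₂(1−p₂)] / (p₁ − p₂)²
  = (1.960 + 0.842)² · (0.72·0.28 + 0.86·0.14) / (-0.14)²
  = (2.802)² · (0.2016 + 0.1204) / 0.0196
  = 7.8512 · 0.3220 / 0.0196
  = 128.98
Design effect: 2.1 × 128.98 = 270.87.
Round up → n = 271 per group.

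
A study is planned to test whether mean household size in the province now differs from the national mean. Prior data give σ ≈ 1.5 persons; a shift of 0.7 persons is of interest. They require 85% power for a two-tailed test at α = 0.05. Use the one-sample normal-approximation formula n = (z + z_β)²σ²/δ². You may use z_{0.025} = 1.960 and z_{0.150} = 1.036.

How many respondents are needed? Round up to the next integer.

n = 42

n = (z_{α/2} + z_β)² · σ² / δ²
  = (1.960 + 1.036)² · 1.5² / 0.7²
  = 8.9760 · 2.25 / 0.49
  = 41.22
Round up → n = 42.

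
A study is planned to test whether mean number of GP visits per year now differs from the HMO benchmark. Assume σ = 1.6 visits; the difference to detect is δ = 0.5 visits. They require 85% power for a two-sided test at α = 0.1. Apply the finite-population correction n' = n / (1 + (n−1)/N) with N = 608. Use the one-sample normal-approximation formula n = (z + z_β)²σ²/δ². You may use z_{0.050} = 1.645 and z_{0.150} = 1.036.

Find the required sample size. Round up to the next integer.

n = (z_{α/2} + z_β)² · σ² / δ²
  = (1.645 + 1.036)² · 1.6² / 0.5²
  = 7.1878 · 2.56 / 0.25
  = 73.60
Finite-population correction (N = 608): 73.60 / (1 + (73.60 − 1)/608) = 65.75.
Round up → n = 66.

n = 66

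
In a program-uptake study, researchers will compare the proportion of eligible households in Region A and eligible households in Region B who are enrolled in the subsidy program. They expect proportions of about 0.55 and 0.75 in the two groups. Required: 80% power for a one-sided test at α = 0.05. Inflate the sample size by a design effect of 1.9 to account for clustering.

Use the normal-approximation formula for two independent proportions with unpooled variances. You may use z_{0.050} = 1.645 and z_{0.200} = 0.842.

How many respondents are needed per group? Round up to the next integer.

n = (z_α + z_β)² · [p₁(1−p₁) + p₂(1−p₂)] / (p₁ − p₂)²
  = (1.645 + 0.842)² · (0.55·0.45 + 0.75·0.25) / (-0.20)²
  = (2.487)² · (0.2475 + 0.1875) / 0.0400
  = 6.1852 · 0.4350 / 0.0400
  = 67.26
Design effect: 1.9 × 67.26 = 127.80.
Round up → n = 128 per group.

n = 128 per group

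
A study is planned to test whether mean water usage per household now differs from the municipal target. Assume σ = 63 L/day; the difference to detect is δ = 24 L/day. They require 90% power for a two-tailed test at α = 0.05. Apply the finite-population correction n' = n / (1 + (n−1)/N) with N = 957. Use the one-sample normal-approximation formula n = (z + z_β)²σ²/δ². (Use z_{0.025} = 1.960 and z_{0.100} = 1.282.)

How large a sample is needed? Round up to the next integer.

n = 68

n = (z_{α/2} + z_β)² · σ² / δ²
  = (1.960 + 1.282)² · 63² / 24²
  = 10.5106 · 3969 / 576
  = 72.42
Finite-population correction (N = 957): 72.42 / (1 + (72.42 − 1)/957) = 67.39.
Round up → n = 68.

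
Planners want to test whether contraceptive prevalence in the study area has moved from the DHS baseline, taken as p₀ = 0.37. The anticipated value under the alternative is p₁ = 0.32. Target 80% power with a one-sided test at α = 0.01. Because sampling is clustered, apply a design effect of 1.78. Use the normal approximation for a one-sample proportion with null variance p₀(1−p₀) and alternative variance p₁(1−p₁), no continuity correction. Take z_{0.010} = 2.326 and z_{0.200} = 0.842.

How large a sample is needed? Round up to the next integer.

n = 1636

n = [z_α·√(p₀q₀) + z_β·√(p₁q₁)]² / (p₁ − p₀)²
  = [2.326·√(0.37·0.63) + 0.842·√(0.32·0.68)]² / (-0.05)²
  = [2.326·0.4828 + 0.842·0.4665]² / 0.0025
  = [1.5158]² / 0.0025
  = 919.03
Design effect: 1.78 × 919.03 = 1635.87.
Round up → n = 1636.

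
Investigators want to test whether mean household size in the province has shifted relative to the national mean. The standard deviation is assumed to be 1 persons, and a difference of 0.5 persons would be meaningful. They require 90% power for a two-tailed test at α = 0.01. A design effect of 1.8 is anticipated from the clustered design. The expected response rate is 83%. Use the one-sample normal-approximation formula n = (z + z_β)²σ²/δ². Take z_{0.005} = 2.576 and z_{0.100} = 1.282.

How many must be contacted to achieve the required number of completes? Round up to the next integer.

n = (z_{α/2} + z_β)² · σ² / δ²
  = (2.576 + 1.282)² · 1² / 0.5²
  = 14.8842 · 1 / 0.25
  = 59.54
Design effect: 1.8 × 59.54 = 107.17.
Adjust for 83% response: 107.17 / 0.83 = 129.12.
Round up → n = 130.

n = 130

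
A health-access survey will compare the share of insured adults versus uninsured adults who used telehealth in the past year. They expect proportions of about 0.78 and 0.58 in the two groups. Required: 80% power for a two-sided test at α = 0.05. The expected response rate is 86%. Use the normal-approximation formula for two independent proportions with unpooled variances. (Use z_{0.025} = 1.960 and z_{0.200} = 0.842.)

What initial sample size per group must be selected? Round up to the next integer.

n = (z_{α/2} + z_β)² · [p₁(1−p₁) + p₂(1−p₂)] / (p₁ − p₂)²
  = (1.960 + 0.842)² · (0.78·0.22 + 0.58·0.42) / (0.20)²
  = (2.802)² · (0.1716 + 0.2436) / 0.0400
  = 7.8512 · 0.4152 / 0.0400
  = 81.50
Adjust for 86% response: 81.50 / 0.86 = 94.76.
Round up → n = 95 per group.

n = 95 per group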